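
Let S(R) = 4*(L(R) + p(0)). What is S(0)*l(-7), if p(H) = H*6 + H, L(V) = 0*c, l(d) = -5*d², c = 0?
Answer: 0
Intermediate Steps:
L(V) = 0 (L(V) = 0*0 = 0)
p(H) = 7*H (p(H) = 6*H + H = 7*H)
S(R) = 0 (S(R) = 4*(0 + 7*0) = 4*(0 + 0) = 4*0 = 0)
S(0)*l(-7) = 0*(-5*(-7)²) = 0*(-5*49) = 0*(-245) = 0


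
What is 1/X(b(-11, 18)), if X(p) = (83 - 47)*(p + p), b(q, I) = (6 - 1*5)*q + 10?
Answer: -1/72 ≈ -0.013889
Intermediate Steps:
b(q, I) = 10 + q (b(q, I) = (6 - 5)*q + 10 = 1*q + 10 = q + 10 = 10 + q)
X(p) = 72*p (X(p) = 36*(2*p) = 72*p)
1/X(b(-11, 18)) = 1/(72*(10 - 11)) = 1/(72*(-1)) = 1/(-72) = -1/72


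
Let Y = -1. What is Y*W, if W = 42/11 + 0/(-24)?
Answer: -42/11 ≈ -3.8182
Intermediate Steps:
W = 42/11 (W = 42*(1/11) + 0*(-1/24) = 42/11 + 0 = 42/11 ≈ 3.8182)
Y*W = -1*42/11 = -42/11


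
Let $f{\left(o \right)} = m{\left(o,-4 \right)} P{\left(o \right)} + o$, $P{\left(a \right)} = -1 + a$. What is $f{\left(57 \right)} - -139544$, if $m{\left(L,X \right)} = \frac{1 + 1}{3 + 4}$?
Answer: $139617$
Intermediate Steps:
$m{\left(L,X \right)} = \frac{2}{7}$
$f{\left(o \right)} = - \frac{2}{7} + \frac{9 o}{7}$ ($f{\left(o \right)} = \frac{2 \left(-1 + o\right)}{7} + o = \left(- \frac{2}{7} + \frac{2 o}{7}\right) + o = - \frac{2}{7} + \frac{9 o}{7}$)
$f{\left(57 \right)} - -139544 = \left(- \frac{2}{7} + \frac{9}{7} \cdot 57\right) - -139544 = \left(- \frac{2}{7} + \frac{513}{7}\right) + 139544 = 73 + 139544 = 139617$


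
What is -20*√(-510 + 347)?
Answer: -20*I*√163 ≈ -255.34*I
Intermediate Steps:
-20*√(-510 + 347) = -20*I*√163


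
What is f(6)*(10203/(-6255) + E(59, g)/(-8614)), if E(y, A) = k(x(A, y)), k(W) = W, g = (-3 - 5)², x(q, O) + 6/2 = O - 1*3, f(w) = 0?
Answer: 0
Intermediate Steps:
x(q, O) = -6 + O (x(q, O) = -3 + (O - 1*3) = -3 + (O - 3) = -3 + (-3 + O) = -6 + O)
g = 64 (g = (-8)² = 64)
E(y, A) = -6 + y
f(6)*(10203/(-6255) + E(59, g)/(-8614)) = 0*(10203/(-6255) + (-6 + 59)/(-8614)) = 0*(10203*(-1/6255) + 53*(-1/8614)) = 0*(-3401/2085 - 53/8614) = 0*(-29406719/17960190) = 0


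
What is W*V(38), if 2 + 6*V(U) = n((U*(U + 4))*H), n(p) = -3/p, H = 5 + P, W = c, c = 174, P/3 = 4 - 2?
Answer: -339445/5852 ≈ -58.005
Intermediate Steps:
P = 6 (P = 3*(4 - 2) = 3*2 = 6)
W = 174
H = 11 (H = 5 + 6 = 11)
V(U) = -1/3 - 1/(22*U*(4 + U)) (V(U) = -1/3 + (-3*1/(11*U*(U + 4)))/6 = -1/3 + (-3*1/(11*U*(4 + U)))/6 = -1/3 + (-3/(11*U*(4 + U)))/6 = -1/3 - 1/(22*U*(4 + U)))
W*V(38) = 174*((1/66)*(-3 - 22*38*(4 + 38))/(38*(4 + 38))) = 174*((1/66)*(1/38)*(-3 - 22*38*42)/42) = 174*((1/66)*(1/38)*(1/42)*(-3 - 35112)) = 174*((1/66)*(1/38)*(1/42)*(-35115)) = 174*(-11705/35112) = -339445/5852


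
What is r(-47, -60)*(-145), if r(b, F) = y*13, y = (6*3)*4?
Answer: -135720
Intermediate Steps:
y = 72 (y = 18*4 = 72)
r(b, F) = 936 (r(b, F) = 72*13 = 936)
r(-47, -60)*(-145) = 936*(-145) = -135720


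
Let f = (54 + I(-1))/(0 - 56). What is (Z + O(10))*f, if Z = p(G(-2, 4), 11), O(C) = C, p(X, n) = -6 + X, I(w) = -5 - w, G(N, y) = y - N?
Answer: -125/14 ≈ -8.9286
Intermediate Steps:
f = -25/28 (f = (54 + (-5 - 1*(-1)))/(0 - 56) = (54 + (-5 + 1))/(-56) = (54 - 4)*(-1/56) = 50*(-1/56) = -25/28 ≈ -0.89286)
Z = 0 (Z = -6 + (4 - 1*(-2)) = -6 + (4 + 2) = -6 + 6 = 0)
(Z + O(10))*f = (0 + 10)*(-25/28) = 10*(-25/28) = -125/14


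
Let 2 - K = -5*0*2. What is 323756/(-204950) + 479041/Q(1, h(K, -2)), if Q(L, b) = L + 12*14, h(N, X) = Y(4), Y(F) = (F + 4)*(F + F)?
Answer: 49062369093/17318275 ≈ 2833.0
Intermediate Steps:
Y(F) = 2*F*(4 + F) (Y(F) = (4 + F)*(2*F) = 2*F*(4 + F))
K = 2 (K = 2 - (-5*0)*2 = 2 - 0*2 = 2 - 1*0 = 2 + 0 = 2)
h(N, X) = 64 (h(N, X) = 2*4*(4 + 4) = 2*4*8 = 64)
Q(L, b) = 168 + L (Q(L, b) = L + 168 = 168 + L)
323756/(-204950) + 479041/Q(1, h(K, -2)) = 323756/(-204950) + 479041/(168 + 1) = 323756*(-1/204950) + 479041/169 = -161878/102475 + 479041*(1/169) = -161878/102475 + 479041/169 = 49062369093/17318275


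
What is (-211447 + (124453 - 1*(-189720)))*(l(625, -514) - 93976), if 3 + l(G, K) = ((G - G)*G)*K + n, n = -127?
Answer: -9667132956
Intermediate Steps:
l(G, K) = -130 (l(G, K) = -3 + (((G - G)*G)*K - 127) = -3 + ((0*G)*K - 127) = -3 + (0*K - 127) = -3 + (0 - 127) = -3 - 127 = -130)
(-211447 + (124453 - 1*(-189720)))*(l(625, -514) - 93976) = (-211447 + (124453 - 1*(-189720)))*(-130 - 93976) = (-211447 + (124453 + 189720))*(-94106) = (-211447 + 314173)*(-94106) = 102726*(-94106) = -9667132956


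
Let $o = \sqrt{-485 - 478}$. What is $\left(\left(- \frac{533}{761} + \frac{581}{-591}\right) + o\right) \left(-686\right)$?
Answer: $\frac{519400784}{449751} - 2058 i \sqrt{107} \approx 1154.9 - 21288.0 i$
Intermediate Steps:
$o = 3 i \sqrt{107}$ ($o = \sqrt{-485 - 478} = \sqrt{-963} = 3 i \sqrt{107} \approx 31.032 i$)
$\left(\left(- \frac{533}{761} + \frac{581}{-591}\right) + o\right) \left(-686\right) = \left(\left(- \frac{533}{761} + \frac{581}{-591}\right) + 3 i \sqrt{107}\right) \left(-686\right) = \left(\left(\left(-533\right) \frac{1}{761} + 581 \left(- \frac{1}{591}\right)\right) + 3 i \sqrt{107}\right) \left(-686\right) = \left(\left(- \frac{533}{761} - \frac{581}{591}\right) + 3 i \sqrt{107}\right) \left(-686\right) = \left(- \frac{757144}{449751} + 3 i \sqrt{107}\right) \left(-686\right) = \frac{519400784}{449751} - 2058 i \sqrt{107}$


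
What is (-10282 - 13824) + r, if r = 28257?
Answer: 4151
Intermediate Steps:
(-10282 - 13824) + r = (-10282 - 13824) + 28257 = -24106 + 28257 = 4151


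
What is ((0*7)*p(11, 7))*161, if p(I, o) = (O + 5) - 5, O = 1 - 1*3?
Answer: 0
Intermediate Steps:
O = -2 (O = 1 - 3 = -2)
p(I, o) = -2 (p(I, o) = (-2 + 5) - 5 = 3 - 5 = -2)
((0*7)*p(11, 7))*161 = ((0*7)*(-2))*161 = (0*(-2))*161 = 0*161 = 0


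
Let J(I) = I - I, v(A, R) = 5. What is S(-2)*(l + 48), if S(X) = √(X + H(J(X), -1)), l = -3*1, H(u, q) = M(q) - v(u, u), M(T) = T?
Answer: 90*I*√2 ≈ 127.28*I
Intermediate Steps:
J(I) = 0
H(u, q) = -5 + q (H(u, q) = q - 1*5 = q - 5 = -5 + q)
l = -3
S(X) = √(-6 + X) (S(X) = √(X + (-5 - 1)) = √(X - 6) = √(-6 + X))
S(-2)*(l + 48) = √(-6 - 2)*(-3 + 48) = √(-8)*45 = (2*I*√2)*45 = 90*I*√2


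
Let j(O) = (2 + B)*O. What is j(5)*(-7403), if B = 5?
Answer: -259105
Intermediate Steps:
j(O) = 7*O (j(O) = (2 + 5)*O = 7*O)
j(5)*(-7403) = (7*5)*(-7403) = 35*(-7403) = -259105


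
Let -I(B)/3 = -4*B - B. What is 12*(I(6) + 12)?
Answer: 1224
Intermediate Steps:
I(B) = 15*B (I(B) = -3*(-4*B - B) = -(-15)*B = 15*B)
12*(I(6) + 12) = 12*(15*6 + 12) = 12*(90 + 12) = 12*102 = 1224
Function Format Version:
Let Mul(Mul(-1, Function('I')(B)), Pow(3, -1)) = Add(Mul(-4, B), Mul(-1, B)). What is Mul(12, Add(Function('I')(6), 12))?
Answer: 1224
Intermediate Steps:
Function('I')(B) = Mul(15, B) (Function('I')(B) = Mul(-3, Add(Mul(-4, B), Mul(-1, B))) = Mul(-3, Mul(-5, B)) = Mul(15, B))
Mul(12, Add(Function('I')(6), 12)) = Mul(12, Add(Mul(15, 6), 12)) = Mul(12, Add(90, 12)) = Mul(12, 102) = 1224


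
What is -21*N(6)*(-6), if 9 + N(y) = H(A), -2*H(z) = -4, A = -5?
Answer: -882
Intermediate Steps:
H(z) = 2 (H(z) = -½*(-4) = 2)
N(y) = -7 (N(y) = -9 + 2 = -7)
-21*N(6)*(-6) = -21*(-7)*(-6) = 147*(-6) = -882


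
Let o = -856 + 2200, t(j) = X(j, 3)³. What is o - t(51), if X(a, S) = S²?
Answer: 615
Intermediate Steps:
t(j) = 729 (t(j) = (3²)³ = 9³ = 729)
o = 1344
o - t(51) = 1344 - 1*729 = 1344 - 729 = 615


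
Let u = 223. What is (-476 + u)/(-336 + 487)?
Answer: -253/151 ≈ -1.6755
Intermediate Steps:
(-476 + u)/(-336 + 487) = (-476 + 223)/(-336 + 487) = -253/151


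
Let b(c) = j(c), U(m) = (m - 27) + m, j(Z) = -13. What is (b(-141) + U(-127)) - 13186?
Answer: -13480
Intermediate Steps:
U(m) = -27 + 2*m (U(m) = (-27 + m) + m = -27 + 2*m)
b(c) = -13
(b(-141) + U(-127)) - 13186 = (-13 + (-27 + 2*(-127))) - 13186 = (-13 + (-27 - 254)) - 13186 = (-13 - 281) - 13186 = -294 - 13186 = -13480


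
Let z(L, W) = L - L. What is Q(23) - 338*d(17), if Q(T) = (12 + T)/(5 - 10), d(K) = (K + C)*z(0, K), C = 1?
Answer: -7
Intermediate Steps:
z(L, W) = 0
d(K) = 0 (d(K) = (K + 1)*0 = (1 + K)*0 = 0)
Q(T) = -12/5 - T/5 (Q(T) = (12 + T)/(-5) = (12 + T)*(-⅕) = -12/5 - T/5)
Q(23) - 338*d(17) = (-12/5 - ⅕*23) - 338*0 = (-12/5 - 23/5) + 0 = -7 + 0 = -7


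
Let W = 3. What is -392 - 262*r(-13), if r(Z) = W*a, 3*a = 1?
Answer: -654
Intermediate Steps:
a = 1/3 (a = (1/3)*1 = 1/3 ≈ 0.33333)
r(Z) = 1 (r(Z) = 3*(1/3) = 1)
-392 - 262*r(-13) = -392 - 262*1 = -392 - 262 = -654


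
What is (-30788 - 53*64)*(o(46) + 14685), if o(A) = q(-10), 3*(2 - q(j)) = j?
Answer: -1506346780/3 ≈ -5.0212e+8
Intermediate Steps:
q(j) = 2 - j/3
o(A) = 16/3 (o(A) = 2 - ⅓*(-10) = 2 + 10/3 = 16/3)
(-30788 - 53*64)*(o(46) + 14685) = (-30788 - 53*64)*(16/3 + 14685) = (-30788 - 3392)*(44071/3) = -34180*44071/3 = -1506346780/3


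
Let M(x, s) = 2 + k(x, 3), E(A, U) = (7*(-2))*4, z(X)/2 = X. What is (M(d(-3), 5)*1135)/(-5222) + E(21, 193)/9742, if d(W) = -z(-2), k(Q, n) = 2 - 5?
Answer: 5382369/25436362 ≈ 0.21160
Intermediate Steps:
z(X) = 2*X
k(Q, n) = -3
E(A, U) = -56 (E(A, U) = -14*4 = -56)
d(W) = 4 (d(W) = -2*(-2) = -1*(-4) = 4)
M(x, s) = -1 (M(x, s) = 2 - 3 = -1)
(M(d(-3), 5)*1135)/(-5222) + E(21, 193)/9742 = -1*1135/(-5222) - 56/9742 = -1135*(-1/5222) - 56*1/9742 = 1135/5222 - 28/4871 = 5382369/25436362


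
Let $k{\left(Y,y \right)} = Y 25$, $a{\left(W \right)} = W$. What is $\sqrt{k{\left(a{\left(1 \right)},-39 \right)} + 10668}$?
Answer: $17 \sqrt{37} \approx 103.41$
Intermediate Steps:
$k{\left(Y,y \right)} = 25 Y$
$\sqrt{k{\left(a{\left(1 \right)},-39 \right)} + 10668} = \sqrt{25 \cdot 1 + 10668} = \sqrt{25 + 10668} = \sqrt{10693} = 17 \sqrt{37}$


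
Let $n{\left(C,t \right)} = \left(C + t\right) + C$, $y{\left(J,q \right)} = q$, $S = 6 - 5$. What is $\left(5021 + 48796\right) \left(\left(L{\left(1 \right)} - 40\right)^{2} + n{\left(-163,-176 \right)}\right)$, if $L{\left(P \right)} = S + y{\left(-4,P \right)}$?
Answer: $50695614$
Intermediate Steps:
$S = 1$ ($S = 6 - 5 = 1$)
$n{\left(C,t \right)} = t + 2 C$
$L{\left(P \right)} = 1 + P$
$\left(5021 + 48796\right) \left(\left(L{\left(1 \right)} - 40\right)^{2} + n{\left(-163,-176 \right)}\right) = \left(5021 + 48796\right) \left(\left(\left(1 + 1\right) - 40\right)^{2} + \left(-176 + 2 \left(-163\right)\right)\right) = 53817 \left(\left(2 - 40\right)^{2} - 502\right) = 53817 \left(\left(-38\right)^{2} - 502\right) = 53817 \left(1444 - 502\right) = 53817 \cdot 942 = 50695614$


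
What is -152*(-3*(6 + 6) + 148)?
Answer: -17024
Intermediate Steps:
-152*(-3*(6 + 6) + 148) = -152*(-3*12 + 148) = -152*(-36 + 148) = -152*112 = -17024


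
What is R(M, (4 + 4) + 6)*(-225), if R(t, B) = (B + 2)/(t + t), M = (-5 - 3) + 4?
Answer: 450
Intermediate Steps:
M = -4 (M = -8 + 4 = -4)
R(t, B) = (2 + B)/(2*t) (R(t, B) = (2 + B)/((2*t)) = (2 + B)*(1/(2*t)) = (2 + B)/(2*t))
R(M, (4 + 4) + 6)*(-225) = ((½)*(2 + ((4 + 4) + 6))/(-4))*(-225) = ((½)*(-¼)*(2 + (8 + 6)))*(-225) = ((½)*(-¼)*(2 + 14))*(-225) = ((½)*(-¼)*16)*(-225) = -2*(-225) = 450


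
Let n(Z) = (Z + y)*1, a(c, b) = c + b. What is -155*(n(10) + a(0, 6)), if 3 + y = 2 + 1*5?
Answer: -3100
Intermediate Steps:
y = 4 (y = -3 + (2 + 1*5) = -3 + (2 + 5) = -3 + 7 = 4)
a(c, b) = b + c
n(Z) = 4 + Z (n(Z) = (Z + 4)*1 = (4 + Z)*1 = 4 + Z)
-155*(n(10) + a(0, 6)) = -155*((4 + 10) + (6 + 0)) = -155*(14 + 6) = -155*20 = -3100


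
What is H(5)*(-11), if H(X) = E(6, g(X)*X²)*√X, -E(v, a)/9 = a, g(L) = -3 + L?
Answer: 4950*√5 ≈ 11069.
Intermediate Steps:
E(v, a) = -9*a
H(X) = -9*X^(5/2)*(-3 + X) (H(X) = (-9*(-3 + X)*X²)*√X = (-9*X²*(-3 + X))*√X = -9*X^(5/2)*(-3 + X))
H(5)*(-11) = (9*5^(5/2)*(3 - 1*5))*(-11) = (9*(25*√5)*(3 - 5))*(-11) = (9*(25*√5)*(-2))*(-11) = -450*√5*(-11) = 4950*√5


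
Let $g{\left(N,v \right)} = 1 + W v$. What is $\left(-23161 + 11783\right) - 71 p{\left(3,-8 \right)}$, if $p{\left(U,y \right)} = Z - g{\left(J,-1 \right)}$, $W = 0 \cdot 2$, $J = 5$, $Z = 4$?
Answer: $-11591$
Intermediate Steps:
$W = 0$
$g{\left(N,v \right)} = 1$ ($g{\left(N,v \right)} = 1 + 0 v = 1 + 0 = 1$)
$p{\left(U,y \right)} = 3$ ($p{\left(U,y \right)} = 4 - 1 = 3$)
$\left(-23161 + 11783\right) - 71 p{\left(3,-8 \right)} = \left(-23161 + 11783\right) - 213 = -11378 - 213 = -11591$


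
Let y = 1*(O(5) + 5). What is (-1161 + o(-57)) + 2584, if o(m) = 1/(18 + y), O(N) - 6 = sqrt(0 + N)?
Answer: 1189657/836 - sqrt(5)/836 ≈ 1423.0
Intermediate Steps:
O(N) = 6 + sqrt(N) (O(N) = 6 + sqrt(0 + N) = 6 + sqrt(N))
y = 11 + sqrt(5) (y = 1*((6 + sqrt(5)) + 5) = 1*(11 + sqrt(5)) = 11 + sqrt(5) ≈ 13.236)
o(m) = 1/(29 + sqrt(5)) (o(m) = 1/(18 + (11 + sqrt(5))) = 1/(29 + sqrt(5)))
(-1161 + o(-57)) + 2584 = (-1161 + (29/836 - sqrt(5)/836)) + 2584 = (-970567/836 - sqrt(5)/836) + 2584 = 1189657/836 - sqrt(5)/836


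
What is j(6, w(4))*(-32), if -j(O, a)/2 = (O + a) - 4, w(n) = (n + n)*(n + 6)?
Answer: 5248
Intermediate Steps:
w(n) = 2*n*(6 + n) (w(n) = (2*n)*(6 + n) = 2*n*(6 + n))
j(O, a) = 8 - 2*O - 2*a (j(O, a) = -2*((O + a) - 4) = -2*(-4 + O + a) = 8 - 2*O - 2*a)
j(6, w(4))*(-32) = (8 - 2*6 - 4*4*(6 + 4))*(-32) = (8 - 12 - 4*4*10)*(-32) = (8 - 12 - 2*80)*(-32) = (8 - 12 - 160)*(-32) = -164*(-32) = 5248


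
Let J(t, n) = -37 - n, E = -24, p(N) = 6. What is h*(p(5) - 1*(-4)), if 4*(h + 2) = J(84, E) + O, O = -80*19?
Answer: -7705/2 ≈ -3852.5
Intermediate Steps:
O = -1520
h = -1541/4 (h = -2 + ((-37 - 1*(-24)) - 1520)/4 = -2 + ((-37 + 24) - 1520)/4 = -2 + (-13 - 1520)/4 = -2 + (¼)*(-1533) = -2 - 1533/4 = -1541/4 ≈ -385.25)
h*(p(5) - 1*(-4)) = -1541*(6 - 1*(-4))/4 = -1541*(6 + 4)/4 = -1541/4*10 = -7705/2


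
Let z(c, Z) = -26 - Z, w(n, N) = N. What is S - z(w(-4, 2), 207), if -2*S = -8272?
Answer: 4369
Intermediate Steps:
S = 4136 (S = -½*(-8272) = 4136)
S - z(w(-4, 2), 207) = 4136 - (-26 - 1*207) = 4136 - (-26 - 207) = 4136 - 1*(-233) = 4136 + 233 = 4369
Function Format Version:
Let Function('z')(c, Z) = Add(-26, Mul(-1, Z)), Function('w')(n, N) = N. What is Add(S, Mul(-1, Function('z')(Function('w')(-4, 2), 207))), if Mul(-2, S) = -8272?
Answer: 4369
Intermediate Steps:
S = 4136 (S = Mul(Rational(-1, 2), -8272) = 4136)
Add(S, Mul(-1, Function('z')(Function('w')(-4, 2), 207))) = Add(4136, Mul(-1, Add(-26, Mul(-1, 207)))) = Add(4136, Mul(-1, Add(-26, -207))) = Add(4136, Mul(-1, -233)) = Add(4136, 233) = 4369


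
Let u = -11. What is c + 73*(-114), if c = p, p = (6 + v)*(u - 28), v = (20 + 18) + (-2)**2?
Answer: -10194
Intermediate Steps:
v = 42 (v = 38 + 4 = 42)
p = -1872 (p = (6 + 42)*(-11 - 28) = 48*(-39) = -1872)
c = -1872
c + 73*(-114) = -1872 + 73*(-114) = -1872 - 8322 = -10194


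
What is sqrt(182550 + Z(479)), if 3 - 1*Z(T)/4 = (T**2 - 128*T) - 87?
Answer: I*sqrt(489606) ≈ 699.72*I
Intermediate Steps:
Z(T) = 360 - 4*T**2 + 512*T (Z(T) = 12 - 4*((T**2 - 128*T) - 87) = 12 - 4*(-87 + T**2 - 128*T) = 12 + (348 - 4*T**2 + 512*T) = 360 - 4*T**2 + 512*T)
sqrt(182550 + Z(479)) = sqrt(182550 + (360 - 4*479**2 + 512*479)) = sqrt(182550 + (360 - 4*229441 + 245248)) = sqrt(182550 + (360 - 917764 + 245248)) = sqrt(182550 - 672156) = sqrt(-489606) = I*sqrt(489606)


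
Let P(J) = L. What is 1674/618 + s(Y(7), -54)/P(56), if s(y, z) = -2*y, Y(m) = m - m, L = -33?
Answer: 279/103 ≈ 2.7087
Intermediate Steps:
Y(m) = 0
P(J) = -33
1674/618 + s(Y(7), -54)/P(56) = 1674/618 - 2*0/(-33) = 1674*(1/618) + 0*(-1/33) = 279/103 + 0 = 279/103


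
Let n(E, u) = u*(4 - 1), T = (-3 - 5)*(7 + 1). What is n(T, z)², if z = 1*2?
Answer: 36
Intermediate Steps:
T = -64 (T = -8*8 = -64)
z = 2
n(E, u) = 3*u (n(E, u) = u*3 = 3*u)
n(T, z)² = (3*2)² = 6² = 36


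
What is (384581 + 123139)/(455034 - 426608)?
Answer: 253860/14213 ≈ 17.861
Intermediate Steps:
(384581 + 123139)/(455034 - 426608) = 507720/28426 = 507720*(1/28426) = 253860/14213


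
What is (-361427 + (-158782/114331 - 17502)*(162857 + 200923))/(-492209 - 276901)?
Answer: 728030562338657/87933115410 ≈ 8279.4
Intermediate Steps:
(-361427 + (-158782/114331 - 17502)*(162857 + 200923))/(-492209 - 276901) = (-361427 + (-158782*1/114331 - 17502)*363780)/(-769110) = (-361427 + (-158782/114331 - 17502)*363780)*(-1/769110) = (-361427 - 2001179944/114331*363780)*(-1/769110) = (-361427 - 727989240028320/114331)*(-1/769110) = -728030562338657/114331*(-1/769110) = 728030562338657/87933115410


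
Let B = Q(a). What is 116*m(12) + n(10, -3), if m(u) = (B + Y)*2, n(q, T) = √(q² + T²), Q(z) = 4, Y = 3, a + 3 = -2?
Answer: 1624 + √109 ≈ 1634.4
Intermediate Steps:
a = -5 (a = -3 - 2 = -5)
B = 4
n(q, T) = √(T² + q²)
m(u) = 14 (m(u) = (4 + 3)*2 = 7*2 = 14)
116*m(12) + n(10, -3) = 116*14 + √((-3)² + 10²) = 1624 + √(9 + 100) = 1624 + √109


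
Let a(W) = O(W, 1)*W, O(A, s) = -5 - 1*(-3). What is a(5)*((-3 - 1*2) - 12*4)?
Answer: 530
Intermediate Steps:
O(A, s) = -2 (O(A, s) = -5 + 3 = -2)
a(W) = -2*W
a(5)*((-3 - 1*2) - 12*4) = (-2*5)*((-3 - 1*2) - 12*4) = -10*((-3 - 2) - 48) = -10*(-5 - 48) = -10*(-53) = 530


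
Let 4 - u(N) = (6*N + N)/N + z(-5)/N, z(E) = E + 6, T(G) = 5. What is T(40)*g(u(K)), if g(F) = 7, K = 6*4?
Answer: 35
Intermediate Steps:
K = 24
z(E) = 6 + E
u(N) = -3 - 1/N (u(N) = 4 - ((6*N + N)/N + (6 - 5)/N) = 4 - ((7*N)/N + 1/N) = 4 - (7 + 1/N) = 4 + (-7 - 1/N) = -3 - 1/N)
T(40)*g(u(K)) = 5*7 = 35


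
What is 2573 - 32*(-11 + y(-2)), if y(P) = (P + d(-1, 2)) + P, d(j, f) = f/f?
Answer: 3021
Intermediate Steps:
d(j, f) = 1
y(P) = 1 + 2*P (y(P) = (P + 1) + P = (1 + P) + P = 1 + 2*P)
2573 - 32*(-11 + y(-2)) = 2573 - 32*(-11 + (1 + 2*(-2))) = 2573 - 32*(-11 + (1 - 4)) = 2573 - 32*(-11 - 3) = 2573 - 32*(-14) = 2573 - 1*(-448) = 2573 + 448 = 3021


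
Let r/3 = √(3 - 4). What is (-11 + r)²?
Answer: 112 - 66*I ≈ 112.0 - 66.0*I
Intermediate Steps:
r = 3*I (r = 3*√(3 - 4) = 3*√(-1) = 3*I ≈ 3.0*I)
(-11 + r)² = (-11 + 3*I)²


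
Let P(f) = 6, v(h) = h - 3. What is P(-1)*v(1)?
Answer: -12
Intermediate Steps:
v(h) = -3 + h
P(-1)*v(1) = 6*(-3 + 1) = 6*(-2) = -12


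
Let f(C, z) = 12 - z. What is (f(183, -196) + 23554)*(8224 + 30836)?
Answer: 928143720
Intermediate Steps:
(f(183, -196) + 23554)*(8224 + 30836) = ((12 - 1*(-196)) + 23554)*(8224 + 30836) = ((12 + 196) + 23554)*39060 = (208 + 23554)*39060 = 23762*39060 = 928143720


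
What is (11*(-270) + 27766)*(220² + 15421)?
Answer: 1582505516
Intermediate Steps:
(11*(-270) + 27766)*(220² + 15421) = (-2970 + 27766)*(48400 + 15421) = 24796*63821 = 1582505516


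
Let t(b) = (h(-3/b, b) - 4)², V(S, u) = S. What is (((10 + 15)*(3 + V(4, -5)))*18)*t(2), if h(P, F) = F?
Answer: 12600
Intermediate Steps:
t(b) = (-4 + b)² (t(b) = (b - 4)² = (-4 + b)²)
(((10 + 15)*(3 + V(4, -5)))*18)*t(2) = (((10 + 15)*(3 + 4))*18)*(-4 + 2)² = ((25*7)*18)*(-2)² = (175*18)*4 = 3150*4 = 12600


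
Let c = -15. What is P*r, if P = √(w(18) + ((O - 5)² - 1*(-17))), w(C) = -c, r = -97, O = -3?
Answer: -388*√6 ≈ -950.40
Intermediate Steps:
w(C) = 15 (w(C) = -1*(-15) = 15)
P = 4*√6 (P = √(15 + ((-3 - 5)² - 1*(-17))) = √(15 + ((-8)² + 17)) = √(15 + (64 + 17)) = √(15 + 81) = √96 = 4*√6 ≈ 9.7980)
P*r = (4*√6)*(-97) = -388*√6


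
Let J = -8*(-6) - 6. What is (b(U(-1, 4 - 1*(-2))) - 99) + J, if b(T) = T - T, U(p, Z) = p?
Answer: -57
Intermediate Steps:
b(T) = 0
J = 42 (J = 48 - 6 = 42)
(b(U(-1, 4 - 1*(-2))) - 99) + J = (0 - 99) + 42 = -99 + 42 = -57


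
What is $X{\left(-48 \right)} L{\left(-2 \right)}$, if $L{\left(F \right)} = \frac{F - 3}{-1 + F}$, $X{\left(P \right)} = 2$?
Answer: $\frac{10}{3} \approx 3.3333$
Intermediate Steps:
$L{\left(F \right)} = \frac{-3 + F}{-1 + F}$
$X{\left(-48 \right)} L{\left(-2 \right)} = 2 \frac{-3 - 2}{-1 - 2} = 2 \frac{1}{-3} \left(-5\right) = 2 \left(\left(- \frac{1}{3}\right) \left(-5\right)\right) = 2 \cdot \frac{5}{3} = \frac{10}{3}$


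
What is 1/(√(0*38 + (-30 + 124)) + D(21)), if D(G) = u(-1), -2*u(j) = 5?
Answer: 10/351 + 4*√94/351 ≈ 0.13898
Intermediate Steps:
u(j) = -5/2 (u(j) = -½*5 = -5/2)
D(G) = -5/2
1/(√(0*38 + (-30 + 124)) + D(21)) = 1/(√(0*38 + (-30 + 124)) - 5/2) = 1/(√(0 + 94) - 5/2) = 1/(√94 - 5/2) = 1/(-5/2 + √94)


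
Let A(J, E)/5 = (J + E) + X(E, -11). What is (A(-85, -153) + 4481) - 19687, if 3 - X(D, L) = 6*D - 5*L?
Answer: -12066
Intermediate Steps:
X(D, L) = 3 - 6*D + 5*L (X(D, L) = 3 - (6*D - 5*L) = 3 - (-5*L + 6*D) = 3 + (-6*D + 5*L) = 3 - 6*D + 5*L)
A(J, E) = -260 - 25*E + 5*J (A(J, E) = 5*((J + E) + (3 - 6*E + 5*(-11))) = 5*((E + J) + (3 - 6*E - 55)) = 5*((E + J) + (-52 - 6*E)) = 5*(-52 + J - 5*E) = -260 - 25*E + 5*J)
(A(-85, -153) + 4481) - 19687 = ((-260 - 25*(-153) + 5*(-85)) + 4481) - 19687 = ((-260 + 3825 - 425) + 4481) - 19687 = (3140 + 4481) - 19687 = 7621 - 19687 = -12066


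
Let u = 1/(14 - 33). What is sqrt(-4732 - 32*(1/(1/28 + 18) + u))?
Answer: 2*I*sqrt(108913814095)/9595 ≈ 68.79*I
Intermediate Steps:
u = -1/19 (u = 1/(-19) = -1/19 ≈ -0.052632)
sqrt(-4732 - 32*(1/(1/28 + 18) + u)) = sqrt(-4732 - 32*(1/(1/28 + 18) - 1/19)) = sqrt(-4732 - 32*(1/(505/28) - 1/19)) = sqrt(-4732 - 32*(28/505 - 1/19)) = sqrt(-4732 - 32*27/9595) = sqrt(-4732 - 864/9595) = sqrt(-45404404/9595) = 2*I*sqrt(108913814095)/9595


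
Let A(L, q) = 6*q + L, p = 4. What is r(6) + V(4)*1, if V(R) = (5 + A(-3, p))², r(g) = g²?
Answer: 712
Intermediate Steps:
A(L, q) = L + 6*q
V(R) = 676 (V(R) = (5 + (-3 + 6*4))² = (5 + (-3 + 24))² = (5 + 21)² = 26² = 676)
r(6) + V(4)*1 = 6² + 676*1 = 36 + 676 = 712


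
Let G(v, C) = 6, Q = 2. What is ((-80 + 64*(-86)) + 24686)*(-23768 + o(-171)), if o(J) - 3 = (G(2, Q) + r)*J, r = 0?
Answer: -473557682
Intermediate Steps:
o(J) = 3 + 6*J (o(J) = 3 + (6 + 0)*J = 3 + 6*J)
((-80 + 64*(-86)) + 24686)*(-23768 + o(-171)) = ((-80 + 64*(-86)) + 24686)*(-23768 + (3 + 6*(-171))) = ((-80 - 5504) + 24686)*(-23768 + (3 - 1026)) = (-5584 + 24686)*(-23768 - 1023) = 19102*(-24791) = -473557682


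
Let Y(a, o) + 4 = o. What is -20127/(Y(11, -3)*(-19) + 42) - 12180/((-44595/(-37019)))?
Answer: -5320237471/520275 ≈ -10226.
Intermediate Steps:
Y(a, o) = -4 + o
-20127/(Y(11, -3)*(-19) + 42) - 12180/((-44595/(-37019))) = -20127/((-4 - 3)*(-19) + 42) - 12180/((-44595/(-37019))) = -20127/(-7*(-19) + 42) - 12180/((-44595*(-1/37019))) = -20127/(133 + 42) - 12180/44595/37019 = -20127/175 - 12180*37019/44595 = -20127*1/175 - 30059428/2973 = -20127/175 - 30059428/2973 = -5320237471/520275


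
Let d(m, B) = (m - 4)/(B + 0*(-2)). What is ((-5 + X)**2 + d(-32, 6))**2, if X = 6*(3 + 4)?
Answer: 1857769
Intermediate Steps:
X = 42 (X = 6*7 = 42)
d(m, B) = (-4 + m)/B (d(m, B) = (-4 + m)/(B + 0) = (-4 + m)/B)
((-5 + X)**2 + d(-32, 6))**2 = ((-5 + 42)**2 + (-4 - 32)/6)**2 = (37**2 + (1/6)*(-36))**2 = (1369 - 6)**2 = 1363**2 = 1857769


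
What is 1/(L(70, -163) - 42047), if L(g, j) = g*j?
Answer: -1/53457 ≈ -1.8707e-5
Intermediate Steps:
1/(L(70, -163) - 42047) = 1/(70*(-163) - 42047) = 1/(-11410 - 42047) = 1/(-53457) = -1/53457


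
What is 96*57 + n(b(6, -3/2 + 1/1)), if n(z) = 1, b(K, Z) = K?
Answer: 5473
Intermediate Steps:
96*57 + n(b(6, -3/2 + 1/1)) = 96*57 + 1 = 5472 + 1 = 5473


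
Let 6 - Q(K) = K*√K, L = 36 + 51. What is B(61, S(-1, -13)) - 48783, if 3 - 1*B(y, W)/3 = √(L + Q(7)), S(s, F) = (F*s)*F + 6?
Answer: -48774 - 3*√(93 - 7*√7) ≈ -48800.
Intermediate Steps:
L = 87
Q(K) = 6 - K^(3/2) (Q(K) = 6 - K*√K = 6 - K^(3/2))
S(s, F) = 6 + s*F² (S(s, F) = s*F² + 6 = 6 + s*F²)
B(y, W) = 9 - 3*√(93 - 7*√7) (B(y, W) = 9 - 3*√(87 + (6 - 7^(3/2))) = 9 - 3*√(87 + (6 - 7*√7)) = 9 - 3*√(93 - 7*√7))
B(61, S(-1, -13)) - 48783 = (9 - 3*√(93 - 7*√7)) - 48783 = -48774 - 3*√(93 - 7*√7)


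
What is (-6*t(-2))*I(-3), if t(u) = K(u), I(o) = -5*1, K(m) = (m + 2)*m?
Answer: 0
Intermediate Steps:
K(m) = m*(2 + m) (K(m) = (2 + m)*m = m*(2 + m))
I(o) = -5
t(u) = u*(2 + u)
(-6*t(-2))*I(-3) = -(-12)*(2 - 2)*(-5) = -(-12)*0*(-5) = -6*0*(-5) = 0*(-5) = 0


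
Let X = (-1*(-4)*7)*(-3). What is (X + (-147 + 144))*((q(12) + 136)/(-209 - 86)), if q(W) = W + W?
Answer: 2784/59 ≈ 47.186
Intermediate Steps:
q(W) = 2*W
X = -84 (X = (4*7)*(-3) = 28*(-3) = -84)
(X + (-147 + 144))*((q(12) + 136)/(-209 - 86)) = (-84 + (-147 + 144))*((2*12 + 136)/(-209 - 86)) = (-84 - 3)*((24 + 136)/(-295)) = -13920*(-1)/295 = -87*(-32/59) = 2784/59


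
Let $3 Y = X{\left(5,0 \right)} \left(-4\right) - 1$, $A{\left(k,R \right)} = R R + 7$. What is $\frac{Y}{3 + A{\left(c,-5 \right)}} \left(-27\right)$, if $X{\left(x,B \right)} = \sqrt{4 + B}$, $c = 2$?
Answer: $\frac{81}{35} \approx 2.3143$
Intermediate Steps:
$A{\left(k,R \right)} = 7 + R^{2}$ ($A{\left(k,R \right)} = R^{2} + 7 = 7 + R^{2}$)
$Y = -3$ ($Y = \frac{\sqrt{4 + 0} \left(-4\right) - 1}{3} = \frac{\sqrt{4} \left(-4\right) - 1}{3} = \frac{2 \left(-4\right) - 1}{3} = \frac{-8 - 1}{3} = \frac{1}{3} \left(-9\right) = -3$)
$\frac{Y}{3 + A{\left(c,-5 \right)}} \left(-27\right) = - \frac{3}{3 + \left(7 + \left(-5\right)^{2}\right)} \left(-27\right) = - \frac{3}{3 + \left(7 + 25\right)} \left(-27\right) = - \frac{3}{3 + 32} \left(-27\right) = - \frac{3}{35} \left(-27\right) = \left(-3\right) \frac{1}{35} \left(-27\right) = \left(- \frac{3}{35}\right) \left(-27\right) = \frac{81}{35}$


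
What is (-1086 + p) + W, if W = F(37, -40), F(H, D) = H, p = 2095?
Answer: 1046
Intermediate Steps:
W = 37
(-1086 + p) + W = (-1086 + 2095) + 37 = 1009 + 37 = 1046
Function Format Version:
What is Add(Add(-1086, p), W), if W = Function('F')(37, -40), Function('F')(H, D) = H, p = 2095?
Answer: 1046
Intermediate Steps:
W = 37
Add(Add(-1086, p), W) = Add(Add(-1086, 2095), 37) = Add(1009, 37) = 1046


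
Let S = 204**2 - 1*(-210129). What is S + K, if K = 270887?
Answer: 522632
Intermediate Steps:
S = 251745 (S = 41616 + 210129 = 251745)
S + K = 251745 + 270887 = 522632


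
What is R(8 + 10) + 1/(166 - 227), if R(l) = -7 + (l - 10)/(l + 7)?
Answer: -10212/1525 ≈ -6.6964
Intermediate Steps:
R(l) = -7 + (-10 + l)/(7 + l)
R(8 + 10) + 1/(166 - 227) = (-59 - 6*(8 + 10))/(7 + (8 + 10)) + 1/(166 - 227) = (-59 - 6*18)/(7 + 18) + 1/(-61) = (-59 - 108)/25 - 1/61 = (1/25)*(-167) - 1/61 = -167/25 - 1/61 = -10212/1525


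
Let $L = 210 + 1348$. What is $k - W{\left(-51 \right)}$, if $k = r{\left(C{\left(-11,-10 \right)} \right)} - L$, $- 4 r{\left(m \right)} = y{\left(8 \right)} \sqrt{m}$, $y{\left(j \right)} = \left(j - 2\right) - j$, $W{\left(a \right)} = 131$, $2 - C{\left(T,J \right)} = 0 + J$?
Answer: $-1689 + \sqrt{3} \approx -1687.3$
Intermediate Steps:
$C{\left(T,J \right)} = 2 - J$ ($C{\left(T,J \right)} = 2 - \left(0 + J\right) = 2 - J$)
$L = 1558$
$y{\left(j \right)} = -2$ ($y{\left(j \right)} = \left(-2 + j\right) - j = -2$)
$r{\left(m \right)} = \frac{\sqrt{m}}{2}$ ($r{\left(m \right)} = - \frac{\left(-2\right) \sqrt{m}}{4} = \frac{\sqrt{m}}{2}$)
$k = -1558 + \sqrt{3}$ ($k = \frac{\sqrt{2 - -10}}{2} - 1558 = \frac{\sqrt{2 + 10}}{2} - 1558 = \frac{\sqrt{12}}{2} - 1558 = \frac{2 \sqrt{3}}{2} - 1558 = \sqrt{3} - 1558 = -1558 + \sqrt{3} \approx -1556.3$)
$k - W{\left(-51 \right)} = \left(-1558 + \sqrt{3}\right) - 131 = -1689 + \sqrt{3}$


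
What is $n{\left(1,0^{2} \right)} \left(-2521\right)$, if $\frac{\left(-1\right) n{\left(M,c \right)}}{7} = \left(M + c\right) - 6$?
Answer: $-88235$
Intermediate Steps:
$n{\left(M,c \right)} = 42 - 7 M - 7 c$ ($n{\left(M,c \right)} = - 7 \left(\left(M + c\right) - 6\right) = - 7 \left(-6 + M + c\right) = 42 - 7 M - 7 c$)
$n{\left(1,0^{2} \right)} \left(-2521\right) = \left(42 - 7 - 7 \cdot 0^{2}\right) \left(-2521\right) = \left(42 - 7 - 0\right) \left(-2521\right) = \left(42 - 7 + 0\right) \left(-2521\right) = 35 \left(-2521\right) = -88235$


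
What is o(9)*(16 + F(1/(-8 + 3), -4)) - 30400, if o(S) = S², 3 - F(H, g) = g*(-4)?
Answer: -30157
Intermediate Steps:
F(H, g) = 3 + 4*g (F(H, g) = 3 - g*(-4) = 3 - (-4)*g = 3 + 4*g)
o(9)*(16 + F(1/(-8 + 3), -4)) - 30400 = 9²*(16 + (3 + 4*(-4))) - 30400 = 81*(16 + (3 - 16)) - 30400 = 81*(16 - 13) - 30400 = 81*3 - 30400 = 243 - 30400 = -30157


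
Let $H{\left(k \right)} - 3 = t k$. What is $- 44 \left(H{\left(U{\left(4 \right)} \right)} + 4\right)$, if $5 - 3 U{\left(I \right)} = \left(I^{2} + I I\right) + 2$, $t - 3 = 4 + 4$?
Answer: $\frac{13112}{3} \approx 4370.7$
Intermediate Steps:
$t = 11$ ($t = 3 + \left(4 + 4\right) = 3 + 8 = 11$)
$U{\left(I \right)} = 1 - \frac{2 I^{2}}{3}$ ($U{\left(I \right)} = \frac{5}{3} - \frac{\left(I^{2} + I I\right) + 2}{3} = \frac{5}{3} - \frac{\left(I^{2} + I^{2}\right) + 2}{3} = \frac{5}{3} - \frac{2 I^{2} + 2}{3} = \frac{5}{3} - \frac{2 + 2 I^{2}}{3} = \frac{5}{3} - \left(\frac{2}{3} + \frac{2 I^{2}}{3}\right) = 1 - \frac{2 I^{2}}{3}$)
$H{\left(k \right)} = 3 + 11 k$
$- 44 \left(H{\left(U{\left(4 \right)} \right)} + 4\right) = - 44 \left(\left(3 + 11 \left(1 - \frac{2 \cdot 4^{2}}{3}\right)\right) + 4\right) = - 44 \left(\left(3 + 11 \left(1 - \frac{32}{3}\right)\right) + 4\right) = - 44 \left(\left(3 + 11 \left(- \frac{29}{3}\right)\right) + 4\right) = - 44 \left(\left(3 - \frac{319}{3}\right) + 4\right) = - 44 \left(- \frac{310}{3} + 4\right) = \left(-44\right) \left(- \frac{298}{3}\right) = \frac{13112}{3}$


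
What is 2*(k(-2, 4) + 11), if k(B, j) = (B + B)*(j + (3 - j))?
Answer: -2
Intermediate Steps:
k(B, j) = 6*B (k(B, j) = (2*B)*3 = 6*B)
2*(k(-2, 4) + 11) = 2*(6*(-2) + 11) = 2*(-12 + 11) = 2*(-1) = -2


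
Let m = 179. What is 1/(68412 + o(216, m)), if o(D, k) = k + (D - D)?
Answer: 1/68591 ≈ 1.4579e-5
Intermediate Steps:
o(D, k) = k (o(D, k) = k + 0 = k)
1/(68412 + o(216, m)) = 1/(68412 + 179) = 1/68591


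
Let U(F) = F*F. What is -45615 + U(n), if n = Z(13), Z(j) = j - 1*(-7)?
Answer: -45215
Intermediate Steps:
Z(j) = 7 + j (Z(j) = j + 7 = 7 + j)
n = 20 (n = 7 + 13 = 20)
U(F) = F²
-45615 + U(n) = -45615 + 20² = -45615 + 400 = -45215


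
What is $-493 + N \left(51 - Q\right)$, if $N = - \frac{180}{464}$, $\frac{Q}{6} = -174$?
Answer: $- \frac{106463}{116} \approx -917.78$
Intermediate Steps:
$Q = -1044$ ($Q = 6 \left(-174\right) = -1044$)
$N = - \frac{45}{116}$ ($N = \left(-180\right) \frac{1}{464} = - \frac{45}{116} \approx -0.38793$)
$-493 + N \left(51 - Q\right) = -493 - \frac{45 \left(51 - -1044\right)}{116} = -493 - \frac{45 \left(51 + 1044\right)}{116} = -493 - \frac{49275}{116} = - \frac{106463}{116}$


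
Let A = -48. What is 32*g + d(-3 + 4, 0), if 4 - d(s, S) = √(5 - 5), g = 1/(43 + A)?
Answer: -12/5 ≈ -2.4000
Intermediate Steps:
g = -⅕ (g = 1/(43 - 48) = 1/(-5) = -⅕ ≈ -0.20000)
d(s, S) = 4 (d(s, S) = 4 - √(5 - 5) = 4 - √0 = 4 - 1*0 = 4 + 0 = 4)
32*g + d(-3 + 4, 0) = 32*(-⅕) + 4 = -32/5 + 4 = -12/5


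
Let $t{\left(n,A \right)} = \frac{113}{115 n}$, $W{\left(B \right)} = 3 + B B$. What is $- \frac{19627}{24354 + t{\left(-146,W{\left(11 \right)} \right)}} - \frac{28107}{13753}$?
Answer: $- \frac{16025178895019}{5623650481891} \approx -2.8496$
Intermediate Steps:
$W{\left(B \right)} = 3 + B^{2}$
$t{\left(n,A \right)} = \frac{113}{115 n}$ ($t{\left(n,A \right)} = 113 \frac{1}{115 n} = \frac{113}{115 n}$)
$- \frac{19627}{24354 + t{\left(-146,W{\left(11 \right)} \right)}} - \frac{28107}{13753} = - \frac{19627}{24354 + \frac{113}{115 \left(-146\right)}} - \frac{28107}{13753} = - \frac{19627}{24354 + \frac{113}{115} \left(- \frac{1}{146}\right)} - \frac{28107}{13753} = - \frac{19627}{24354 - \frac{113}{16790}} - \frac{28107}{13753} = - \frac{19627}{\frac{408903547}{16790}} - \frac{28107}{13753} = \left(-19627\right) \frac{16790}{408903547} - \frac{28107}{13753} = - \frac{329537330}{408903547} - \frac{28107}{13753} = - \frac{16025178895019}{5623650481891}$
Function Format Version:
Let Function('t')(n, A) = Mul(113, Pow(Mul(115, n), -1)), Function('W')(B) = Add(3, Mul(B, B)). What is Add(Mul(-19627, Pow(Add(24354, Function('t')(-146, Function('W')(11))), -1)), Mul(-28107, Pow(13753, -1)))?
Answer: Rational(-16025178895019, 5623650481891) ≈ -2.8496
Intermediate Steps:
Function('W')(B) = Add(3, Pow(B, 2))
Function('t')(n, A) = Mul(Rational(113, 115), Pow(n, -1)) (Function('t')(n, A) = Mul(113, Mul(Rational(1, 115), Pow(n, -1))) = Mul(Rational(113, 115), Pow(n, -1)))
Add(Mul(-19627, Pow(Add(24354, Function('t')(-146, Function('W')(11))), -1)), Mul(-28107, Pow(13753, -1))) = Add(Mul(-19627, Pow(Add(24354, Mul(Rational(113, 115), Pow(-146, -1))), -1)), Mul(-28107, Pow(13753, -1))) = Add(Mul(-19627, Pow(Add(24354, Mul(Rational(113, 115), Rational(-1, 146))), -1)), Mul(-28107, Rational(1, 13753))) = Add(Mul(-19627, Pow(Add(24354, Rational(-113, 16790)), -1)), Rational(-28107, 13753)) = Add(Mul(-19627, Pow(Rational(408903547, 16790), -1)), Rational(-28107, 13753)) = Add(Mul(-19627, Rational(16790, 408903547)), Rational(-28107, 13753)) = Add(Rational(-329537330, 408903547), Rational(-28107, 13753)) = Rational(-16025178895019, 5623650481891)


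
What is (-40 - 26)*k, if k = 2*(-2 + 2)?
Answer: 0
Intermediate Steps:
k = 0 (k = 2*0 = 0)
(-40 - 26)*k = (-40 - 26)*0 = -66*0 = 0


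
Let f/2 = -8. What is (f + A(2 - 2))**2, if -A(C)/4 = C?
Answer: 256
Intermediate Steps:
f = -16 (f = 2*(-8) = -16)
A(C) = -4*C
(f + A(2 - 2))**2 = (-16 - 4*(2 - 2))**2 = (-16 - 4*0)**2 = (-16 + 0)**2 = (-16)**2 = 256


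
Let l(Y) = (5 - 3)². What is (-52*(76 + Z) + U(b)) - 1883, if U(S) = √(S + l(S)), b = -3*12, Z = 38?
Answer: -7811 + 4*I*√2 ≈ -7811.0 + 5.6569*I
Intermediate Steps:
l(Y) = 4 (l(Y) = 2² = 4)
b = -36
U(S) = √(4 + S) (U(S) = √(S + 4) = √(4 + S))
(-52*(76 + Z) + U(b)) - 1883 = (-52*(76 + 38) + √(4 - 36)) - 1883 = (-52*114 + √(-32)) - 1883 = (-5928 + 4*I*√2) - 1883 = -7811 + 4*I*√2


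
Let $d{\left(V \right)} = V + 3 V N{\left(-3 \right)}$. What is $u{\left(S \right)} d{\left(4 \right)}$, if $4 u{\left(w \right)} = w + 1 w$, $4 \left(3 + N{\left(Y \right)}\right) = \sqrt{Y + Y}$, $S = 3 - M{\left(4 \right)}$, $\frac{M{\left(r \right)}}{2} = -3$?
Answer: $-144 + \frac{27 i \sqrt{6}}{2} \approx -144.0 + 33.068 i$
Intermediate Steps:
$M{\left(r \right)} = -6$ ($M{\left(r \right)} = 2 \left(-3\right) = -6$)
$S = 9$ ($S = 3 - -6 = 3 + 6 = 9$)
$N{\left(Y \right)} = -3 + \frac{\sqrt{2} \sqrt{Y}}{4}$ ($N{\left(Y \right)} = -3 + \frac{\sqrt{Y + Y}}{4} = -3 + \frac{\sqrt{2 Y}}{4} = -3 + \frac{\sqrt{2} \sqrt{Y}}{4}$)
$u{\left(w \right)} = \frac{w}{2}$ ($u{\left(w \right)} = \frac{w + 1 w}{4} = \frac{w + w}{4} = \frac{2 w}{4} = \frac{w}{2}$)
$d{\left(V \right)} = V + 3 V \left(-3 + \frac{i \sqrt{6}}{4}\right)$ ($d{\left(V \right)} = V + 3 V \left(-3 + \frac{\sqrt{2} \sqrt{-3}}{4}\right) = V + 3 V \left(-3 + \frac{\sqrt{2} i \sqrt{3}}{4}\right) = V + 3 V \left(-3 + \frac{i \sqrt{6}}{4}\right)$)
$u{\left(S \right)} d{\left(4 \right)} = \frac{1}{2} \cdot 9 \cdot \frac{1}{4} \cdot 4 \left(-32 + 3 i \sqrt{6}\right) = \frac{9 \left(-32 + 3 i \sqrt{6}\right)}{2} = -144 + \frac{27 i \sqrt{6}}{2}$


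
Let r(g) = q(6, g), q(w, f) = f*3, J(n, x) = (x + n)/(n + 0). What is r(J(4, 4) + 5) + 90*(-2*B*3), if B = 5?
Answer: -2679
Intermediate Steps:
J(n, x) = (n + x)/n
q(w, f) = 3*f
r(g) = 3*g
r(J(4, 4) + 5) + 90*(-2*B*3) = 3*((4 + 4)/4 + 5) + 90*(-2*5*3) = 3*((¼)*8 + 5) + 90*(-10*3) = 3*(2 + 5) + 90*(-30) = 3*7 - 2700 = 21 - 2700 = -2679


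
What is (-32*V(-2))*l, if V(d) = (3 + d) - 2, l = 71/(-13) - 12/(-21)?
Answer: -14240/91 ≈ -156.48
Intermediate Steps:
l = -445/91 (l = 71*(-1/13) - 12*(-1/21) = -71/13 + 4/7 = -445/91 ≈ -4.8901)
V(d) = 1 + d
(-32*V(-2))*l = -32*(1 - 2)*(-445/91) = -32*(-1)*(-445/91) = 32*(-445/91) = -14240/91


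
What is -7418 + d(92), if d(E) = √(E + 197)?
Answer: -7401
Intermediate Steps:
d(E) = √(197 + E)
-7418 + d(92) = -7418 + √(197 + 92) = -7418 + √289 = -7418 + 17 = -7401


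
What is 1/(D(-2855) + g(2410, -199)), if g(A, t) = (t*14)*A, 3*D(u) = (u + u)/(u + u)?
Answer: -3/20142779 ≈ -1.4894e-7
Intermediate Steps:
D(u) = ⅓ (D(u) = ((u + u)/(u + u))/3 = ((2*u)/((2*u)))/3 = ((2*u)*(1/(2*u)))/3 = (⅓)*1 = ⅓)
g(A, t) = 14*A*t (g(A, t) = (14*t)*A = 14*A*t)
1/(D(-2855) + g(2410, -199)) = 1/(⅓ + 14*2410*(-199)) = 1/(⅓ - 6714260) = 1/(-20142779/3) = -3/20142779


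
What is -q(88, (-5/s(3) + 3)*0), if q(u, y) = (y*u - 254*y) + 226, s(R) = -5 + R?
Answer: -226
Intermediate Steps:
q(u, y) = 226 - 254*y + u*y (q(u, y) = (u*y - 254*y) + 226 = (-254*y + u*y) + 226 = 226 - 254*y + u*y)
-q(88, (-5/s(3) + 3)*0) = -(226 - 254*(-5/(-5 + 3) + 3)*0 + 88*((-5/(-5 + 3) + 3)*0)) = -(226 - 254*(-5/(-2) + 3)*0 + 88*((-5/(-2) + 3)*0)) = -(226 - 254*(-5*(-1/2) + 3)*0 + 88*((-5*(-1/2) + 3)*0)) = -(226 - 254*(5/2 + 3)*0 + 88*((5/2 + 3)*0)) = -(226 - 1397*0 + 88*((11/2)*0)) = -(226 - 254*0 + 88*0) = -(226 + 0 + 0) = -1*226 = -226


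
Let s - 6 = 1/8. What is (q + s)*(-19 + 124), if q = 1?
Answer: 5985/8 ≈ 748.13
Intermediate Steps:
s = 49/8 (s = 6 + 1/8 = 6 + ⅛ = 49/8 ≈ 6.1250)
(q + s)*(-19 + 124) = (1 + 49/8)*(-19 + 124) = (57/8)*105 = 5985/8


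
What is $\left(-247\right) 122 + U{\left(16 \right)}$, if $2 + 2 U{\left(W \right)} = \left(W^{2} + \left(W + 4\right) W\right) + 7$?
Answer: $- \frac{59687}{2} \approx -29844.0$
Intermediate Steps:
$U{\left(W \right)} = \frac{5}{2} + \frac{W^{2}}{2} + \frac{W \left(4 + W\right)}{2}$ ($U{\left(W \right)} = -1 + \frac{\left(W^{2} + \left(W + 4\right) W\right) + 7}{2} = -1 + \frac{\left(W^{2} + \left(4 + W\right) W\right) + 7}{2} = -1 + \frac{\left(W^{2} + W \left(4 + W\right)\right) + 7}{2} = -1 + \frac{7 + W^{2} + W \left(4 + W\right)}{2} = -1 + \left(\frac{7}{2} + \frac{W^{2}}{2} + \frac{W \left(4 + W\right)}{2}\right) = \frac{5}{2} + \frac{W^{2}}{2} + \frac{W \left(4 + W\right)}{2}$)
$\left(-247\right) 122 + U{\left(16 \right)} = \left(-247\right) 122 + \left(\frac{5}{2} + 16^{2} + 2 \cdot 16\right) = -30134 + \left(\frac{5}{2} + 256 + 32\right) = -30134 + \frac{581}{2} = - \frac{59687}{2}$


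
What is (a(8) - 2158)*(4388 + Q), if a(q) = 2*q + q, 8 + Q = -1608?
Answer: -5915448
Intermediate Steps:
Q = -1616 (Q = -8 - 1608 = -1616)
a(q) = 3*q
(a(8) - 2158)*(4388 + Q) = (3*8 - 2158)*(4388 - 1616) = (24 - 2158)*2772 = -2134*2772 = -5915448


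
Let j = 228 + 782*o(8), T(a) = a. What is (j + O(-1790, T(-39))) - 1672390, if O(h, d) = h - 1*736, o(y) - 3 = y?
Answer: -1666086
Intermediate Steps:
o(y) = 3 + y
O(h, d) = -736 + h (O(h, d) = h - 736 = -736 + h)
j = 8830 (j = 228 + 782*(3 + 8) = 228 + 782*11 = 228 + 8602 = 8830)
(j + O(-1790, T(-39))) - 1672390 = (8830 + (-736 - 1790)) - 1672390 = (8830 - 2526) - 1672390 = 6304 - 1672390 = -1666086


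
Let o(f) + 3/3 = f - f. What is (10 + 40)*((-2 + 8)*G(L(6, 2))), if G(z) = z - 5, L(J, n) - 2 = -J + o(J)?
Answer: -3000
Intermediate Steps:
o(f) = -1 (o(f) = -1 + (f - f) = -1 + 0 = -1)
L(J, n) = 1 - J (L(J, n) = 2 + (-J - 1) = 2 + (-1 - J) = 1 - J)
G(z) = -5 + z
(10 + 40)*((-2 + 8)*G(L(6, 2))) = (10 + 40)*((-2 + 8)*(-5 + (1 - 1*6))) = 50*(6*(-5 + (1 - 6))) = 50*(6*(-5 - 5)) = 50*(6*(-10)) = 50*(-60) = -3000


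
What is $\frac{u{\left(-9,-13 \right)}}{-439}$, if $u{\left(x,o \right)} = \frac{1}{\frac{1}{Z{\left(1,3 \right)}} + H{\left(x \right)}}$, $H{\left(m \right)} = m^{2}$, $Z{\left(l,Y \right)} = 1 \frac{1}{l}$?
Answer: $- \frac{1}{35998} \approx -2.7779 \cdot 10^{-5}$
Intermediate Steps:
$Z{\left(l,Y \right)} = \frac{1}{l}$
$u{\left(x,o \right)} = \frac{1}{1 + x^{2}}$ ($u{\left(x,o \right)} = \frac{1}{\frac{1}{1^{-1}} + x^{2}} = \frac{1}{1^{-1} + x^{2}} = \frac{1}{1 + x^{2}}$)
$\frac{u{\left(-9,-13 \right)}}{-439} = \frac{1}{\left(1 + \left(-9\right)^{2}\right) \left(-439\right)} = \frac{1}{1 + 81} \left(- \frac{1}{439}\right) = \frac{1}{82} \left(- \frac{1}{439}\right) = - \frac{1}{35998}$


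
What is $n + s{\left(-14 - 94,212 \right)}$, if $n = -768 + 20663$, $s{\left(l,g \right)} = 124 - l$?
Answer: $20127$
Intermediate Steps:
$n = 19895$
$n + s{\left(-14 - 94,212 \right)} = 19895 + \left(124 - \left(-14 - 94\right)\right) = 19895 + \left(124 - -108\right) = 19895 + \left(124 + 108\right) = 19895 + 232 = 20127$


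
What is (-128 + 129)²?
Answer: 1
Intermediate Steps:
(-128 + 129)² = 1² = 1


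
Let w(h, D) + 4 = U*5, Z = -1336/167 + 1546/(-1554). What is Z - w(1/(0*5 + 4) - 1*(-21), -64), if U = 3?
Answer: -15536/777 ≈ -19.995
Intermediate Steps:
Z = -6989/777 (Z = -1336*1/167 + 1546*(-1/1554) = -8 - 773/777 = -6989/777 ≈ -8.9949)
w(h, D) = 11 (w(h, D) = -4 + 3*5 = -4 + 15 = 11)
Z - w(1/(0*5 + 4) - 1*(-21), -64) = -6989/777 - 1*11 = -6989/777 - 11 = -15536/777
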